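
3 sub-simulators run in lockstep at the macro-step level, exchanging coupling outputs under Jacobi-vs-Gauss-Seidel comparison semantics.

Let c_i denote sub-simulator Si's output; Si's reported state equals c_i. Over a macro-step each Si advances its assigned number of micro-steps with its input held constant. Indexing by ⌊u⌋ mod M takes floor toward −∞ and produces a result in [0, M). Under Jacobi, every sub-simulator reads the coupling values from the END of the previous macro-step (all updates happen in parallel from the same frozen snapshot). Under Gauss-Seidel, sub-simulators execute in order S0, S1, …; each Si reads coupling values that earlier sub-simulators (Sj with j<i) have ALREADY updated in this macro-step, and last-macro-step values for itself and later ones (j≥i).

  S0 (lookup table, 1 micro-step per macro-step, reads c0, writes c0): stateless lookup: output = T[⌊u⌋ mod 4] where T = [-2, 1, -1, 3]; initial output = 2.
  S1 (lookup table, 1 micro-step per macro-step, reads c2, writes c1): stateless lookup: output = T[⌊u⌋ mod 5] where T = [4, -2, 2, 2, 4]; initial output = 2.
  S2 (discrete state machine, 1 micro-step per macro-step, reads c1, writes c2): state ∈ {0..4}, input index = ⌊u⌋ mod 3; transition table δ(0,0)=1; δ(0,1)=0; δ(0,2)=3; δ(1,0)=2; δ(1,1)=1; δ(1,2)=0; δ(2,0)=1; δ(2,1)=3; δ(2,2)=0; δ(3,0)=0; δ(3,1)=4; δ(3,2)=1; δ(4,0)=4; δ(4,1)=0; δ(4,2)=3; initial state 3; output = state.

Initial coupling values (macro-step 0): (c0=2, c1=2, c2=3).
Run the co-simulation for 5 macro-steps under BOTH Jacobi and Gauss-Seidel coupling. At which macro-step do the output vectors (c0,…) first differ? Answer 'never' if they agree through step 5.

first divergence at macro-step: 2

[Jacobi] macro 1: S0 reads c0=2 → after 1×micro: -1; S1 reads c2=3 → after 1×micro: 2; S2 reads c1=2 → after 1×micro: 1 ⇒ (c0=-1, c1=2, c2=1)
[Jacobi] macro 2: S0 reads c0=-1 → after 1×micro: 3; S1 reads c2=1 → after 1×micro: -2; S2 reads c1=2 → after 1×micro: 0 ⇒ (c0=3, c1=-2, c2=0)
[Jacobi] macro 3: S0 reads c0=3 → after 1×micro: 3; S1 reads c2=0 → after 1×micro: 4; S2 reads c1=-2 → after 1×micro: 0 ⇒ (c0=3, c1=4, c2=0)
[Jacobi] macro 4: S0 reads c0=3 → after 1×micro: 3; S1 reads c2=0 → after 1×micro: 4; S2 reads c1=4 → after 1×micro: 0 ⇒ (c0=3, c1=4, c2=0)
[Jacobi] macro 5: S0 reads c0=3 → after 1×micro: 3; S1 reads c2=0 → after 1×micro: 4; S2 reads c1=4 → after 1×micro: 0 ⇒ (c0=3, c1=4, c2=0)
[Gauss-Seidel] macro 1: S0 reads c0=2 → after 1×micro: -1; S1 reads c2=3 → after 1×micro: 2; S2 reads c1=2 → after 1×micro: 1 ⇒ (c0=-1, c1=2, c2=1)
[Gauss-Seidel] macro 2: S0 reads c0=-1 → after 1×micro: 3; S1 reads c2=1 → after 1×micro: -2; S2 reads c1=-2 → after 1×micro: 1 ⇒ (c0=3, c1=-2, c2=1)
[Gauss-Seidel] macro 3: S0 reads c0=3 → after 1×micro: 3; S1 reads c2=1 → after 1×micro: -2; S2 reads c1=-2 → after 1×micro: 1 ⇒ (c0=3, c1=-2, c2=1)
[Gauss-Seidel] macro 4: S0 reads c0=3 → after 1×micro: 3; S1 reads c2=1 → after 1×micro: -2; S2 reads c1=-2 → after 1×micro: 1 ⇒ (c0=3, c1=-2, c2=1)
[Gauss-Seidel] macro 5: S0 reads c0=3 → after 1×micro: 3; S1 reads c2=1 → after 1×micro: -2; S2 reads c1=-2 → after 1×micro: 1 ⇒ (c0=3, c1=-2, c2=1)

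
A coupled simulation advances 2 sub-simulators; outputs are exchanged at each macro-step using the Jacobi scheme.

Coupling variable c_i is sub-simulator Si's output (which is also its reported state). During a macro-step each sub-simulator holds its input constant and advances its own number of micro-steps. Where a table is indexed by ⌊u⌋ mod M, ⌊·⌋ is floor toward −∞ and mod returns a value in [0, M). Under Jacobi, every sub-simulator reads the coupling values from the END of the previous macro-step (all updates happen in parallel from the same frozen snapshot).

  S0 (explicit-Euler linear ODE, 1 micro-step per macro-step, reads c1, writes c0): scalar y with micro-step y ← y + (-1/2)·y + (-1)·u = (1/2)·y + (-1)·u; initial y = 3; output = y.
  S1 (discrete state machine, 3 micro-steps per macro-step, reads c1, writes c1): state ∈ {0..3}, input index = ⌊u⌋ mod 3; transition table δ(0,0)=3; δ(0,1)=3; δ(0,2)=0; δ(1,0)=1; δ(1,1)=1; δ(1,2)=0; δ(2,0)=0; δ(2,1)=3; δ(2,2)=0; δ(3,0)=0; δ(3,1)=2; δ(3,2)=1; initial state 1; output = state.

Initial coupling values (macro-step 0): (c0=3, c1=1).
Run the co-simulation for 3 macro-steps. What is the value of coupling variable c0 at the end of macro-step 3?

macro 1: S0 reads c1=1 → after 1×micro: 1/2; S1 reads c1=1 → after 3×micro: 1 ⇒ (c0=1/2, c1=1)
macro 2: S0 reads c1=1 → after 1×micro: -3/4; S1 reads c1=1 → after 3×micro: 1 ⇒ (c0=-3/4, c1=1)
macro 3: S0 reads c1=1 → after 1×micro: -11/8; S1 reads c1=1 → after 3×micro: 1 ⇒ (c0=-11/8, c1=1)

c0 at macro-step 3 = -11/8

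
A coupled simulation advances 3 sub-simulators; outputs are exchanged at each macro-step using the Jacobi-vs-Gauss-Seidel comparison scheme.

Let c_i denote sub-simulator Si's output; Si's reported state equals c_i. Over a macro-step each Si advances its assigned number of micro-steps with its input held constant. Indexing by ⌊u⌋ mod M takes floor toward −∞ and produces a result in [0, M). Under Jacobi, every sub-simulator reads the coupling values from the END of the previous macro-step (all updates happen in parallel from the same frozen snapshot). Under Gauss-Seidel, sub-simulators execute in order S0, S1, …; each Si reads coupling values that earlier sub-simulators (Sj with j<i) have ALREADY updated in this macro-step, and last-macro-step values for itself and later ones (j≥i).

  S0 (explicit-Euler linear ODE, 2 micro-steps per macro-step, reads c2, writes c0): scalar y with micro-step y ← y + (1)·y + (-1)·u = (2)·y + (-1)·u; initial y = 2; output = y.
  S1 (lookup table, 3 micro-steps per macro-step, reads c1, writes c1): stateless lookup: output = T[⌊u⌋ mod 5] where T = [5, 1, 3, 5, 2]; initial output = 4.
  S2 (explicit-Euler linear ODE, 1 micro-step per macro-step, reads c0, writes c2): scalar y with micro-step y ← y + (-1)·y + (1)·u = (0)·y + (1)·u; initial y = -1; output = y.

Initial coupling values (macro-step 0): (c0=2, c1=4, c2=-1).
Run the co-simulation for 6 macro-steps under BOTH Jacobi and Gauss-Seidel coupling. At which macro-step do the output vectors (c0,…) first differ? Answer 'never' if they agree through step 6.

first divergence at macro-step: 1

[Jacobi] macro 1: S0 reads c2=-1 → after 2×micro: 11; S1 reads c1=4 → after 3×micro: 2; S2 reads c0=2 → after 1×micro: 2 ⇒ (c0=11, c1=2, c2=2)
[Jacobi] macro 2: S0 reads c2=2 → after 2×micro: 38; S1 reads c1=2 → after 3×micro: 3; S2 reads c0=11 → after 1×micro: 11 ⇒ (c0=38, c1=3, c2=11)
[Jacobi] macro 3: S0 reads c2=11 → after 2×micro: 119; S1 reads c1=3 → after 3×micro: 5; S2 reads c0=38 → after 1×micro: 38 ⇒ (c0=119, c1=5, c2=38)
[Jacobi] macro 4: S0 reads c2=38 → after 2×micro: 362; S1 reads c1=5 → after 3×micro: 5; S2 reads c0=119 → after 1×micro: 119 ⇒ (c0=362, c1=5, c2=119)
[Jacobi] macro 5: S0 reads c2=119 → after 2×micro: 1091; S1 reads c1=5 → after 3×micro: 5; S2 reads c0=362 → after 1×micro: 362 ⇒ (c0=1091, c1=5, c2=362)
[Jacobi] macro 6: S0 reads c2=362 → after 2×micro: 3278; S1 reads c1=5 → after 3×micro: 5; S2 reads c0=1091 → after 1×micro: 1091 ⇒ (c0=3278, c1=5, c2=1091)
[Gauss-Seidel] macro 1: S0 reads c2=-1 → after 2×micro: 11; S1 reads c1=4 → after 3×micro: 2; S2 reads c0=11 → after 1×micro: 11 ⇒ (c0=11, c1=2, c2=11)
[Gauss-Seidel] macro 2: S0 reads c2=11 → after 2×micro: 11; S1 reads c1=2 → after 3×micro: 3; S2 reads c0=11 → after 1×micro: 11 ⇒ (c0=11, c1=3, c2=11)
[Gauss-Seidel] macro 3: S0 reads c2=11 → after 2×micro: 11; S1 reads c1=3 → after 3×micro: 5; S2 reads c0=11 → after 1×micro: 11 ⇒ (c0=11, c1=5, c2=11)
[Gauss-Seidel] macro 4: S0 reads c2=11 → after 2×micro: 11; S1 reads c1=5 → after 3×micro: 5; S2 reads c0=11 → after 1×micro: 11 ⇒ (c0=11, c1=5, c2=11)
[Gauss-Seidel] macro 5: S0 reads c2=11 → after 2×micro: 11; S1 reads c1=5 → after 3×micro: 5; S2 reads c0=11 → after 1×micro: 11 ⇒ (c0=11, c1=5, c2=11)
[Gauss-Seidel] macro 6: S0 reads c2=11 → after 2×micro: 11; S1 reads c1=5 → after 3×micro: 5; S2 reads c0=11 → after 1×micro: 11 ⇒ (c0=11, c1=5, c2=11)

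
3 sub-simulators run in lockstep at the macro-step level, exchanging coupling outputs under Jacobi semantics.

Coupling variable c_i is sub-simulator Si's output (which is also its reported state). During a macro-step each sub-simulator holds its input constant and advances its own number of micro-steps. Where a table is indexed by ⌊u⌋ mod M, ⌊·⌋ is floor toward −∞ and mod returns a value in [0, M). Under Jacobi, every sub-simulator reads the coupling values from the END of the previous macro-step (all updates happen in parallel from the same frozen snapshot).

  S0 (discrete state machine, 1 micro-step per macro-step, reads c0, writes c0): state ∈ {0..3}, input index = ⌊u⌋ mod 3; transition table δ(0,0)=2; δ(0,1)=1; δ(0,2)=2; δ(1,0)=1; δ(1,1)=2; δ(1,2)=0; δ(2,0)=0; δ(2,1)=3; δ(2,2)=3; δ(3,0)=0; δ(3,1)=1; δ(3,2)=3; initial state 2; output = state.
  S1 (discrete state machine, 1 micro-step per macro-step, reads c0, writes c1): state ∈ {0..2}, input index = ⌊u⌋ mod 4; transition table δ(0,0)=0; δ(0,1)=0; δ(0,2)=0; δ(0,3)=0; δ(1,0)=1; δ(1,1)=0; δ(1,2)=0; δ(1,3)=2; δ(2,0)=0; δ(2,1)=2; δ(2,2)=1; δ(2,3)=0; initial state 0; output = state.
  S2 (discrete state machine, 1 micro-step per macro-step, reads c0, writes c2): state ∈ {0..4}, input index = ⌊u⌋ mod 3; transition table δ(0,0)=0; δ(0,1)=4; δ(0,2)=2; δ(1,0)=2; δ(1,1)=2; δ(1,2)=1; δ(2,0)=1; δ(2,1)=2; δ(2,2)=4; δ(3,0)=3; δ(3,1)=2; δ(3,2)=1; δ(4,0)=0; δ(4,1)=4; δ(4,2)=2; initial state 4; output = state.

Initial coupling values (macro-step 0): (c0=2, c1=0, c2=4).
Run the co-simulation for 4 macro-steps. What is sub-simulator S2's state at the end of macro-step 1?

S2 state at macro-step 1 = 2

macro 1: S0 reads c0=2 → after 1×micro: 3; S1 reads c0=2 → after 1×micro: 0; S2 reads c0=2 → after 1×micro: 2 ⇒ (c0=3, c1=0, c2=2)
macro 2: S0 reads c0=3 → after 1×micro: 0; S1 reads c0=3 → after 1×micro: 0; S2 reads c0=3 → after 1×micro: 1 ⇒ (c0=0, c1=0, c2=1)
macro 3: S0 reads c0=0 → after 1×micro: 2; S1 reads c0=0 → after 1×micro: 0; S2 reads c0=0 → after 1×micro: 2 ⇒ (c0=2, c1=0, c2=2)
macro 4: S0 reads c0=2 → after 1×micro: 3; S1 reads c0=2 → after 1×micro: 0; S2 reads c0=2 → after 1×micro: 4 ⇒ (c0=3, c1=0, c2=4)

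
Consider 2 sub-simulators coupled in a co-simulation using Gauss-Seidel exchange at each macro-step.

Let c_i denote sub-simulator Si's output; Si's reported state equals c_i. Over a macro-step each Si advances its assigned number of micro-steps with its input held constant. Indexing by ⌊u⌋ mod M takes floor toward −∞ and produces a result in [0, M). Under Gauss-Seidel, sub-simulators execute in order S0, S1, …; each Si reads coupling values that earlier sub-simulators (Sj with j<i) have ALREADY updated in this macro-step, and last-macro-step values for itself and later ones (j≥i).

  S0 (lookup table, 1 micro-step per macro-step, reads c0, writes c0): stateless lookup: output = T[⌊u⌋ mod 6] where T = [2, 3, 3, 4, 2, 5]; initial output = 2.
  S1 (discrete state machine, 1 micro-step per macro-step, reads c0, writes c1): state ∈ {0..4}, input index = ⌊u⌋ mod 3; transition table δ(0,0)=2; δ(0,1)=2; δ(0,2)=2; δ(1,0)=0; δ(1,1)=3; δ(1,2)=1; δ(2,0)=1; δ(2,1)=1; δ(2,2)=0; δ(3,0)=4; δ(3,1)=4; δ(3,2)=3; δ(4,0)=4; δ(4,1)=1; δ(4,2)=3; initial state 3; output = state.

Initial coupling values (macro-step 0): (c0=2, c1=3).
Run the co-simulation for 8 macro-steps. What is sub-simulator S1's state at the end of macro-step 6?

S1 state at macro-step 6 = 0

macro 1: S0 reads c0=2 → after 1×micro: 3; S1 reads c0=3 → after 1×micro: 4 ⇒ (c0=3, c1=4)
macro 2: S0 reads c0=3 → after 1×micro: 4; S1 reads c0=4 → after 1×micro: 1 ⇒ (c0=4, c1=1)
macro 3: S0 reads c0=4 → after 1×micro: 2; S1 reads c0=2 → after 1×micro: 1 ⇒ (c0=2, c1=1)
macro 4: S0 reads c0=2 → after 1×micro: 3; S1 reads c0=3 → after 1×micro: 0 ⇒ (c0=3, c1=0)
macro 5: S0 reads c0=3 → after 1×micro: 4; S1 reads c0=4 → after 1×micro: 2 ⇒ (c0=4, c1=2)
macro 6: S0 reads c0=4 → after 1×micro: 2; S1 reads c0=2 → after 1×micro: 0 ⇒ (c0=2, c1=0)
macro 7: S0 reads c0=2 → after 1×micro: 3; S1 reads c0=3 → after 1×micro: 2 ⇒ (c0=3, c1=2)
macro 8: S0 reads c0=3 → after 1×micro: 4; S1 reads c0=4 → after 1×micro: 1 ⇒ (c0=4, c1=1)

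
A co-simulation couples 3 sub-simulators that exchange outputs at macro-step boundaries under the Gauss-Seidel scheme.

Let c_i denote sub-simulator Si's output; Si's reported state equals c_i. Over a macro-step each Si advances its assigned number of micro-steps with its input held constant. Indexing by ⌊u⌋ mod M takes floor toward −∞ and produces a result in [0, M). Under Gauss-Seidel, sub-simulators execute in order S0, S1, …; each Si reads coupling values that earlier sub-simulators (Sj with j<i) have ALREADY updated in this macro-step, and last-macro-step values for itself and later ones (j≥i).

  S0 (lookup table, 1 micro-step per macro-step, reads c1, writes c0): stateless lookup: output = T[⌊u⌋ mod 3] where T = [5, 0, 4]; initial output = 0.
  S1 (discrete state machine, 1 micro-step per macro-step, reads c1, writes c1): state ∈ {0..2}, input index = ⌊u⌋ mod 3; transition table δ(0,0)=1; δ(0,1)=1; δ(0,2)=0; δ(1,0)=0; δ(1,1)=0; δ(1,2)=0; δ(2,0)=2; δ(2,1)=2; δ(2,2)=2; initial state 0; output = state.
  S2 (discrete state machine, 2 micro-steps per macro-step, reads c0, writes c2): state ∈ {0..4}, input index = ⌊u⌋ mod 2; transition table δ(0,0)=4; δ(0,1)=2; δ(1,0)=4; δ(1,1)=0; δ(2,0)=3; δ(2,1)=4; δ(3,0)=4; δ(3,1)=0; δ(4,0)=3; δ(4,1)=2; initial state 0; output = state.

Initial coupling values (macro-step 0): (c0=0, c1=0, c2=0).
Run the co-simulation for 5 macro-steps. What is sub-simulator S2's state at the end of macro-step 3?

macro 1: S0 reads c1=0 → after 1×micro: 5; S1 reads c1=0 → after 1×micro: 1; S2 reads c0=5 → after 2×micro: 4 ⇒ (c0=5, c1=1, c2=4)
macro 2: S0 reads c1=1 → after 1×micro: 0; S1 reads c1=1 → after 1×micro: 0; S2 reads c0=0 → after 2×micro: 4 ⇒ (c0=0, c1=0, c2=4)
macro 3: S0 reads c1=0 → after 1×micro: 5; S1 reads c1=0 → after 1×micro: 1; S2 reads c0=5 → after 2×micro: 4 ⇒ (c0=5, c1=1, c2=4)
macro 4: S0 reads c1=1 → after 1×micro: 0; S1 reads c1=1 → after 1×micro: 0; S2 reads c0=0 → after 2×micro: 4 ⇒ (c0=0, c1=0, c2=4)
macro 5: S0 reads c1=0 → after 1×micro: 5; S1 reads c1=0 → after 1×micro: 1; S2 reads c0=5 → after 2×micro: 4 ⇒ (c0=5, c1=1, c2=4)

S2 state at macro-step 3 = 4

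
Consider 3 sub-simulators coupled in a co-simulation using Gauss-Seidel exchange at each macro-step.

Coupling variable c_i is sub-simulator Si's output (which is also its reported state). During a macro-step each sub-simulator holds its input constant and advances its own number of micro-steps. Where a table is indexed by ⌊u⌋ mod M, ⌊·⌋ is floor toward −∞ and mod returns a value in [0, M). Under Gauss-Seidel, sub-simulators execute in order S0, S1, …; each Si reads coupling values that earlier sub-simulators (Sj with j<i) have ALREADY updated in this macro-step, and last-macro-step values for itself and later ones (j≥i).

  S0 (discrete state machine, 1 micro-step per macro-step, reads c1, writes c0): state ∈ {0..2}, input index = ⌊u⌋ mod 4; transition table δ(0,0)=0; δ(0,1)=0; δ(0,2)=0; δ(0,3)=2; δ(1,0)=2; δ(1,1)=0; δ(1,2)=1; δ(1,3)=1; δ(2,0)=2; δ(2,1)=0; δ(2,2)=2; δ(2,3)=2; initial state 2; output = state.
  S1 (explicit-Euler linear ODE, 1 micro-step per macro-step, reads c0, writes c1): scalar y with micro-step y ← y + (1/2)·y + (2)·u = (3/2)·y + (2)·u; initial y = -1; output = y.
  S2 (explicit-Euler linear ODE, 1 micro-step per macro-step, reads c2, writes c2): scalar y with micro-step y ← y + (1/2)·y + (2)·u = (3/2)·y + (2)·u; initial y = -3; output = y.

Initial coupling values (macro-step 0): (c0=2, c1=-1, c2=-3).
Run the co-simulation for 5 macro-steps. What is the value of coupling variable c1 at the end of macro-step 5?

macro 1: S0 reads c1=-1 → after 1×micro: 2; S1 reads c0=2 → after 1×micro: 5/2; S2 reads c2=-3 → after 1×micro: -21/2 ⇒ (c0=2, c1=5/2, c2=-21/2)
macro 2: S0 reads c1=5/2 → after 1×micro: 2; S1 reads c0=2 → after 1×micro: 31/4; S2 reads c2=-21/2 → after 1×micro: -147/4 ⇒ (c0=2, c1=31/4, c2=-147/4)
macro 3: S0 reads c1=31/4 → after 1×micro: 2; S1 reads c0=2 → after 1×micro: 125/8; S2 reads c2=-147/4 → after 1×micro: -1029/8 ⇒ (c0=2, c1=125/8, c2=-1029/8)
macro 4: S0 reads c1=125/8 → after 1×micro: 2; S1 reads c0=2 → after 1×micro: 439/16; S2 reads c2=-1029/8 → after 1×micro: -7203/16 ⇒ (c0=2, c1=439/16, c2=-7203/16)
macro 5: S0 reads c1=439/16 → after 1×micro: 2; S1 reads c0=2 → after 1×micro: 1445/32; S2 reads c2=-7203/16 → after 1×micro: -50421/32 ⇒ (c0=2, c1=1445/32, c2=-50421/32)

c1 at macro-step 5 = 1445/32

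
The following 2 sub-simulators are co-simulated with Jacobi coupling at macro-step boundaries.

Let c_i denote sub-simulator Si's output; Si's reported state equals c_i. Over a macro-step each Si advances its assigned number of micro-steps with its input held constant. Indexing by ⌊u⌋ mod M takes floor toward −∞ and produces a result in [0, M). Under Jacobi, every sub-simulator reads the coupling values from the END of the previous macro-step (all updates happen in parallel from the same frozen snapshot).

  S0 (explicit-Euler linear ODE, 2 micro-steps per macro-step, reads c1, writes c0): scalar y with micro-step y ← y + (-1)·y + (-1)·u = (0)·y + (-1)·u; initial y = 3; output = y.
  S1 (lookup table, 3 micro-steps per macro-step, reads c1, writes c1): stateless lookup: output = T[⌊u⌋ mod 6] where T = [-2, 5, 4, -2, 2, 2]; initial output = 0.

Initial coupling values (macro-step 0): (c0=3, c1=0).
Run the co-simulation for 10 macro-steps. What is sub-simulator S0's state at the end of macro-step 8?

S0 state at macro-step 8 = -4

macro 1: S0 reads c1=0 → after 2×micro: 0; S1 reads c1=0 → after 3×micro: -2 ⇒ (c0=0, c1=-2)
macro 2: S0 reads c1=-2 → after 2×micro: 2; S1 reads c1=-2 → after 3×micro: 2 ⇒ (c0=2, c1=2)
macro 3: S0 reads c1=2 → after 2×micro: -2; S1 reads c1=2 → after 3×micro: 4 ⇒ (c0=-2, c1=4)
macro 4: S0 reads c1=4 → after 2×micro: -4; S1 reads c1=4 → after 3×micro: 2 ⇒ (c0=-4, c1=2)
macro 5: S0 reads c1=2 → after 2×micro: -2; S1 reads c1=2 → after 3×micro: 4 ⇒ (c0=-2, c1=4)
macro 6: S0 reads c1=4 → after 2×micro: -4; S1 reads c1=4 → after 3×micro: 2 ⇒ (c0=-4, c1=2)
macro 7: S0 reads c1=2 → after 2×micro: -2; S1 reads c1=2 → after 3×micro: 4 ⇒ (c0=-2, c1=4)
macro 8: S0 reads c1=4 → after 2×micro: -4; S1 reads c1=4 → after 3×micro: 2 ⇒ (c0=-4, c1=2)
macro 9: S0 reads c1=2 → after 2×micro: -2; S1 reads c1=2 → after 3×micro: 4 ⇒ (c0=-2, c1=4)
macro 10: S0 reads c1=4 → after 2×micro: -4; S1 reads c1=4 → after 3×micro: 2 ⇒ (c0=-4, c1=2)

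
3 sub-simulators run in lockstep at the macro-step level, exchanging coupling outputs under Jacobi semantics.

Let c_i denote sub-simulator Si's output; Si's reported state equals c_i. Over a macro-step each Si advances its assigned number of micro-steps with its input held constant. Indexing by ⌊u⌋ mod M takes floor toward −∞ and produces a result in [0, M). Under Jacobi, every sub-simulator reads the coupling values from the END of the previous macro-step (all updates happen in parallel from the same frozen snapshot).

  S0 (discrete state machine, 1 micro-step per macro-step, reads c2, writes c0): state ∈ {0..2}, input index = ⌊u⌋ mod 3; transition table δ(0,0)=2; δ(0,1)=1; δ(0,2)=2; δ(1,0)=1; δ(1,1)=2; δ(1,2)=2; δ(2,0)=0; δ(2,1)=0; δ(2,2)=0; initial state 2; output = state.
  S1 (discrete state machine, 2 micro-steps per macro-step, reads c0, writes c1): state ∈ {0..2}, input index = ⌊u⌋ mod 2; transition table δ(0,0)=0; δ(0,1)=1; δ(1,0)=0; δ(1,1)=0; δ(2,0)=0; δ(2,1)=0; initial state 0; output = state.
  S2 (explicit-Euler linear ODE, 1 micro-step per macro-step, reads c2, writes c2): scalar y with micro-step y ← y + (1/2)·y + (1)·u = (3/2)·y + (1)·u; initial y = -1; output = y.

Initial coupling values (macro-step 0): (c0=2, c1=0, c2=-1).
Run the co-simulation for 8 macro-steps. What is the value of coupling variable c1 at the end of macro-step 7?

c1 at macro-step 7 = 0

macro 1: S0 reads c2=-1 → after 1×micro: 0; S1 reads c0=2 → after 2×micro: 0; S2 reads c2=-1 → after 1×micro: -5/2 ⇒ (c0=0, c1=0, c2=-5/2)
macro 2: S0 reads c2=-5/2 → after 1×micro: 2; S1 reads c0=0 → after 2×micro: 0; S2 reads c2=-5/2 → after 1×micro: -25/4 ⇒ (c0=2, c1=0, c2=-25/4)
macro 3: S0 reads c2=-25/4 → after 1×micro: 0; S1 reads c0=2 → after 2×micro: 0; S2 reads c2=-25/4 → after 1×micro: -125/8 ⇒ (c0=0, c1=0, c2=-125/8)
macro 4: S0 reads c2=-125/8 → after 1×micro: 2; S1 reads c0=0 → after 2×micro: 0; S2 reads c2=-125/8 → after 1×micro: -625/16 ⇒ (c0=2, c1=0, c2=-625/16)
macro 5: S0 reads c2=-625/16 → after 1×micro: 0; S1 reads c0=2 → after 2×micro: 0; S2 reads c2=-625/16 → after 1×micro: -3125/32 ⇒ (c0=0, c1=0, c2=-3125/32)
macro 6: S0 reads c2=-3125/32 → after 1×micro: 1; S1 reads c0=0 → after 2×micro: 0; S2 reads c2=-3125/32 → after 1×micro: -15625/64 ⇒ (c0=1, c1=0, c2=-15625/64)
macro 7: S0 reads c2=-15625/64 → after 1×micro: 2; S1 reads c0=1 → after 2×micro: 0; S2 reads c2=-15625/64 → after 1×micro: -78125/128 ⇒ (c0=2, c1=0, c2=-78125/128)
macro 8: S0 reads c2=-78125/128 → after 1×micro: 0; S1 reads c0=2 → after 2×micro: 0; S2 reads c2=-78125/128 → after 1×micro: -390625/256 ⇒ (c0=0, c1=0, c2=-390625/256)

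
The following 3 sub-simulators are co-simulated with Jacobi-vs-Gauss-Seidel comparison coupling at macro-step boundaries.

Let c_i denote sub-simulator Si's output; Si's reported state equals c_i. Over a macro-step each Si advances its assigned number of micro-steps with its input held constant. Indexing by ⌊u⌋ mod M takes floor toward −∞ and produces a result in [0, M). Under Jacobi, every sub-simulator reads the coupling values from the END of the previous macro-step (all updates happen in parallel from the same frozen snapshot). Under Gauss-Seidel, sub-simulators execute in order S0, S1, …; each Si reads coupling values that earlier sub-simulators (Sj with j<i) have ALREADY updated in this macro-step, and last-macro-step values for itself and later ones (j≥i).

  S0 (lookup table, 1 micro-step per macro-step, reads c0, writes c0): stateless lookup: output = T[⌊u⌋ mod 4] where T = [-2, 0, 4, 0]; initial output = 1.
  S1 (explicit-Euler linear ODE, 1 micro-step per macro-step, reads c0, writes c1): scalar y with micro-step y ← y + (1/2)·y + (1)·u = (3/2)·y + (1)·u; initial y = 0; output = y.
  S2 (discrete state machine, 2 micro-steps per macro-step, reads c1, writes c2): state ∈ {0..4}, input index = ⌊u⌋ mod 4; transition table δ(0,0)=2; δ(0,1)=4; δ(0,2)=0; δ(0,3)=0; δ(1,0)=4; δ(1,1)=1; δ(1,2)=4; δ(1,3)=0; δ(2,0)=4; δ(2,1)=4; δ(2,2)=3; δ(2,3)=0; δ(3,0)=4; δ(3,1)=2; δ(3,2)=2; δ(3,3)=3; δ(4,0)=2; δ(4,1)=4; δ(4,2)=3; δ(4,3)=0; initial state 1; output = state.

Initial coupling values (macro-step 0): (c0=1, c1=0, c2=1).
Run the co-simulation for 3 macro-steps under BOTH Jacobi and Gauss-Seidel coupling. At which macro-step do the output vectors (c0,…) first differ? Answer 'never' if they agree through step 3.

first divergence at macro-step: 1

[Jacobi] macro 1: S0 reads c0=1 → after 1×micro: 0; S1 reads c0=1 → after 1×micro: 1; S2 reads c1=0 → after 2×micro: 2 ⇒ (c0=0, c1=1, c2=2)
[Jacobi] macro 2: S0 reads c0=0 → after 1×micro: -2; S1 reads c0=0 → after 1×micro: 3/2; S2 reads c1=1 → after 2×micro: 4 ⇒ (c0=-2, c1=3/2, c2=4)
[Jacobi] macro 3: S0 reads c0=-2 → after 1×micro: 4; S1 reads c0=-2 → after 1×micro: 1/4; S2 reads c1=3/2 → after 2×micro: 4 ⇒ (c0=4, c1=1/4, c2=4)
[Gauss-Seidel] macro 1: S0 reads c0=1 → after 1×micro: 0; S1 reads c0=0 → after 1×micro: 0; S2 reads c1=0 → after 2×micro: 2 ⇒ (c0=0, c1=0, c2=2)
[Gauss-Seidel] macro 2: S0 reads c0=0 → after 1×micro: -2; S1 reads c0=-2 → after 1×micro: -2; S2 reads c1=-2 → after 2×micro: 2 ⇒ (c0=-2, c1=-2, c2=2)
[Gauss-Seidel] macro 3: S0 reads c0=-2 → after 1×micro: 4; S1 reads c0=4 → after 1×micro: 1; S2 reads c1=1 → after 2×micro: 4 ⇒ (c0=4, c1=1, c2=4)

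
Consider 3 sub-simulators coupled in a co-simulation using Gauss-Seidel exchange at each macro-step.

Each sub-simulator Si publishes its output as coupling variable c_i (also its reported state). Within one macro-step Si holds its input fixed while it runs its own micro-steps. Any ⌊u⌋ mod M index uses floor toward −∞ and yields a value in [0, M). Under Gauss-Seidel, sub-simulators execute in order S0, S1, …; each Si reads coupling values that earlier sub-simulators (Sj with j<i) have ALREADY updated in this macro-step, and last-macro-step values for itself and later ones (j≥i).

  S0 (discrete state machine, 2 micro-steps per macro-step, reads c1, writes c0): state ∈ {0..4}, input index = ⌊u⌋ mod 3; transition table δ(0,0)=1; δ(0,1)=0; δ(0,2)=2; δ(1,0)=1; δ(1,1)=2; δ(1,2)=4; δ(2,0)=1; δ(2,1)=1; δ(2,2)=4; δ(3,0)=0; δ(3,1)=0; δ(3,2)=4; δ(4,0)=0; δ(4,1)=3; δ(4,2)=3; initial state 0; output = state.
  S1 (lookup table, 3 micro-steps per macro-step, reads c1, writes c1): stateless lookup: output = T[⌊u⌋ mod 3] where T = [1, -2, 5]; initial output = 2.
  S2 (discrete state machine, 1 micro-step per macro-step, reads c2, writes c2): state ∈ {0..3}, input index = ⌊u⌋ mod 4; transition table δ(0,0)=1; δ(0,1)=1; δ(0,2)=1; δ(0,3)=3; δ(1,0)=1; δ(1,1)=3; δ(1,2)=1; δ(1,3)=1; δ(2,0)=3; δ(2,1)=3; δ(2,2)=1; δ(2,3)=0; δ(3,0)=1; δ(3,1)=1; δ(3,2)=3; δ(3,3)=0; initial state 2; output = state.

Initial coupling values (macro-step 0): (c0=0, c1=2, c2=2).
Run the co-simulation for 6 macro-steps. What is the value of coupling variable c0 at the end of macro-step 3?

c0 at macro-step 3 = 4

macro 1: S0 reads c1=2 → after 2×micro: 4; S1 reads c1=2 → after 3×micro: 5; S2 reads c2=2 → after 1×micro: 1 ⇒ (c0=4, c1=5, c2=1)
macro 2: S0 reads c1=5 → after 2×micro: 4; S1 reads c1=5 → after 3×micro: 5; S2 reads c2=1 → after 1×micro: 3 ⇒ (c0=4, c1=5, c2=3)
macro 3: S0 reads c1=5 → after 2×micro: 4; S1 reads c1=5 → after 3×micro: 5; S2 reads c2=3 → after 1×micro: 0 ⇒ (c0=4, c1=5, c2=0)
macro 4: S0 reads c1=5 → after 2×micro: 4; S1 reads c1=5 → after 3×micro: 5; S2 reads c2=0 → after 1×micro: 1 ⇒ (c0=4, c1=5, c2=1)
macro 5: S0 reads c1=5 → after 2×micro: 4; S1 reads c1=5 → after 3×micro: 5; S2 reads c2=1 → after 1×micro: 3 ⇒ (c0=4, c1=5, c2=3)
macro 6: S0 reads c1=5 → after 2×micro: 4; S1 reads c1=5 → after 3×micro: 5; S2 reads c2=3 → after 1×micro: 0 ⇒ (c0=4, c1=5, c2=0)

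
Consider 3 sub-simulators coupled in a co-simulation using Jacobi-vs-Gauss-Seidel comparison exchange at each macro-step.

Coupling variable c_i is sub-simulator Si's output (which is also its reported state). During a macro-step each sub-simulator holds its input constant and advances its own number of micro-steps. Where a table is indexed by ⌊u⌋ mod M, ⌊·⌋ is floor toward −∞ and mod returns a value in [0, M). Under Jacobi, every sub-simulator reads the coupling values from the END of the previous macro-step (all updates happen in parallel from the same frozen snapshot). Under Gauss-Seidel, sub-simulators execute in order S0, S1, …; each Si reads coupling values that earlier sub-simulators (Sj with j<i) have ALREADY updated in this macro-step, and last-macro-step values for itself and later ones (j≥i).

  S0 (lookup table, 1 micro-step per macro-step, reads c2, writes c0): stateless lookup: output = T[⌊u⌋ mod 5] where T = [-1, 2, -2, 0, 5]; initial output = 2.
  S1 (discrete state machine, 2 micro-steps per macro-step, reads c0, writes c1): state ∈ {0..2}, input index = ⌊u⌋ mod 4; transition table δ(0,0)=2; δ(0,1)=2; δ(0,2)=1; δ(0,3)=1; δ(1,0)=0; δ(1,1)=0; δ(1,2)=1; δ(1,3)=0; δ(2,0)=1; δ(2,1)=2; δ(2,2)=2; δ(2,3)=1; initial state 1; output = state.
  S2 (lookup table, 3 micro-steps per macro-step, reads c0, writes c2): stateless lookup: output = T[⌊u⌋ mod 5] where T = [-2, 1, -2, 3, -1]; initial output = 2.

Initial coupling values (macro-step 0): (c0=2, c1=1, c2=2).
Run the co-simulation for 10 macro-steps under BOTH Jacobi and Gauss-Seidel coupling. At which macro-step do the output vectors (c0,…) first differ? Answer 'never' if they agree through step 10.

first divergence at macro-step: 1

[Jacobi] macro 1: S0 reads c2=2 → after 1×micro: -2; S1 reads c0=2 → after 2×micro: 1; S2 reads c0=2 → after 3×micro: -2 ⇒ (c0=-2, c1=1, c2=-2)
[Jacobi] macro 2: S0 reads c2=-2 → after 1×micro: 0; S1 reads c0=-2 → after 2×micro: 1; S2 reads c0=-2 → after 3×micro: 3 ⇒ (c0=0, c1=1, c2=3)
[Jacobi] macro 3: S0 reads c2=3 → after 1×micro: 0; S1 reads c0=0 → after 2×micro: 2; S2 reads c0=0 → after 3×micro: -2 ⇒ (c0=0, c1=2, c2=-2)
[Jacobi] macro 4: S0 reads c2=-2 → after 1×micro: 0; S1 reads c0=0 → after 2×micro: 0; S2 reads c0=0 → after 3×micro: -2 ⇒ (c0=0, c1=0, c2=-2)
[Jacobi] macro 5: S0 reads c2=-2 → after 1×micro: 0; S1 reads c0=0 → after 2×micro: 1; S2 reads c0=0 → after 3×micro: -2 ⇒ (c0=0, c1=1, c2=-2)
[Jacobi] macro 6: S0 reads c2=-2 → after 1×micro: 0; S1 reads c0=0 → after 2×micro: 2; S2 reads c0=0 → after 3×micro: -2 ⇒ (c0=0, c1=2, c2=-2)
[Jacobi] macro 7: S0 reads c2=-2 → after 1×micro: 0; S1 reads c0=0 → after 2×micro: 0; S2 reads c0=0 → after 3×micro: -2 ⇒ (c0=0, c1=0, c2=-2)
[Jacobi] macro 8: S0 reads c2=-2 → after 1×micro: 0; S1 reads c0=0 → after 2×micro: 1; S2 reads c0=0 → after 3×micro: -2 ⇒ (c0=0, c1=1, c2=-2)
[Jacobi] macro 9: S0 reads c2=-2 → after 1×micro: 0; S1 reads c0=0 → after 2×micro: 2; S2 reads c0=0 → after 3×micro: -2 ⇒ (c0=0, c1=2, c2=-2)
[Jacobi] macro 10: S0 reads c2=-2 → after 1×micro: 0; S1 reads c0=0 → after 2×micro: 0; S2 reads c0=0 → after 3×micro: -2 ⇒ (c0=0, c1=0, c2=-2)
[Gauss-Seidel] macro 1: S0 reads c2=2 → after 1×micro: -2; S1 reads c0=-2 → after 2×micro: 1; S2 reads c0=-2 → after 3×micro: 3 ⇒ (c0=-2, c1=1, c2=3)
[Gauss-Seidel] macro 2: S0 reads c2=3 → after 1×micro: 0; S1 reads c0=0 → after 2×micro: 2; S2 reads c0=0 → after 3×micro: -2 ⇒ (c0=0, c1=2, c2=-2)
[Gauss-Seidel] macro 3: S0 reads c2=-2 → after 1×micro: 0; S1 reads c0=0 → after 2×micro: 0; S2 reads c0=0 → after 3×micro: -2 ⇒ (c0=0, c1=0, c2=-2)
[Gauss-Seidel] macro 4: S0 reads c2=-2 → after 1×micro: 0; S1 reads c0=0 → after 2×micro: 1; S2 reads c0=0 → after 3×micro: -2 ⇒ (c0=0, c1=1, c2=-2)
[Gauss-Seidel] macro 5: S0 reads c2=-2 → after 1×micro: 0; S1 reads c0=0 → after 2×micro: 2; S2 reads c0=0 → after 3×micro: -2 ⇒ (c0=0, c1=2, c2=-2)
[Gauss-Seidel] macro 6: S0 reads c2=-2 → after 1×micro: 0; S1 reads c0=0 → after 2×micro: 0; S2 reads c0=0 → after 3×micro: -2 ⇒ (c0=0, c1=0, c2=-2)
[Gauss-Seidel] macro 7: S0 reads c2=-2 → after 1×micro: 0; S1 reads c0=0 → after 2×micro: 1; S2 reads c0=0 → after 3×micro: -2 ⇒ (c0=0, c1=1, c2=-2)
[Gauss-Seidel] macro 8: S0 reads c2=-2 → after 1×micro: 0; S1 reads c0=0 → after 2×micro: 2; S2 reads c0=0 → after 3×micro: -2 ⇒ (c0=0, c1=2, c2=-2)
[Gauss-Seidel] macro 9: S0 reads c2=-2 → after 1×micro: 0; S1 reads c0=0 → after 2×micro: 0; S2 reads c0=0 → after 3×micro: -2 ⇒ (c0=0, c1=0, c2=-2)
[Gauss-Seidel] macro 10: S0 reads c2=-2 → after 1×micro: 0; S1 reads c0=0 → after 2×micro: 1; S2 reads c0=0 → after 3×micro: -2 ⇒ (c0=0, c1=1, c2=-2)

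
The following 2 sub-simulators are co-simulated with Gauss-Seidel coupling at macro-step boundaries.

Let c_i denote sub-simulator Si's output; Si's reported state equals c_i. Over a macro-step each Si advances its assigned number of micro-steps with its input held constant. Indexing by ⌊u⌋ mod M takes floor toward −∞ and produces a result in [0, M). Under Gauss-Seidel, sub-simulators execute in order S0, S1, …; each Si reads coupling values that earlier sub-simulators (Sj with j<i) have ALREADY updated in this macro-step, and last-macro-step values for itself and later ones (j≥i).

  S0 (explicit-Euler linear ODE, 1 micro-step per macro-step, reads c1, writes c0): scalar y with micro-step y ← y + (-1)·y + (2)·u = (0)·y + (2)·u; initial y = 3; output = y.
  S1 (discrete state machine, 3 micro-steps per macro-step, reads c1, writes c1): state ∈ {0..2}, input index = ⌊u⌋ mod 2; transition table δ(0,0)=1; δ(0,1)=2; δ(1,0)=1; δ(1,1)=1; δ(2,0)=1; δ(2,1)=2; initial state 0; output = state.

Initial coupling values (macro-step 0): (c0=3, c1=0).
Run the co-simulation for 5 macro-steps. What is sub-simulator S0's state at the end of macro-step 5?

macro 1: S0 reads c1=0 → after 1×micro: 0; S1 reads c1=0 → after 3×micro: 1 ⇒ (c0=0, c1=1)
macro 2: S0 reads c1=1 → after 1×micro: 2; S1 reads c1=1 → after 3×micro: 1 ⇒ (c0=2, c1=1)
macro 3: S0 reads c1=1 → after 1×micro: 2; S1 reads c1=1 → after 3×micro: 1 ⇒ (c0=2, c1=1)
macro 4: S0 reads c1=1 → after 1×micro: 2; S1 reads c1=1 → after 3×micro: 1 ⇒ (c0=2, c1=1)
macro 5: S0 reads c1=1 → after 1×micro: 2; S1 reads c1=1 → after 3×micro: 1 ⇒ (c0=2, c1=1)

S0 state at macro-step 5 = 2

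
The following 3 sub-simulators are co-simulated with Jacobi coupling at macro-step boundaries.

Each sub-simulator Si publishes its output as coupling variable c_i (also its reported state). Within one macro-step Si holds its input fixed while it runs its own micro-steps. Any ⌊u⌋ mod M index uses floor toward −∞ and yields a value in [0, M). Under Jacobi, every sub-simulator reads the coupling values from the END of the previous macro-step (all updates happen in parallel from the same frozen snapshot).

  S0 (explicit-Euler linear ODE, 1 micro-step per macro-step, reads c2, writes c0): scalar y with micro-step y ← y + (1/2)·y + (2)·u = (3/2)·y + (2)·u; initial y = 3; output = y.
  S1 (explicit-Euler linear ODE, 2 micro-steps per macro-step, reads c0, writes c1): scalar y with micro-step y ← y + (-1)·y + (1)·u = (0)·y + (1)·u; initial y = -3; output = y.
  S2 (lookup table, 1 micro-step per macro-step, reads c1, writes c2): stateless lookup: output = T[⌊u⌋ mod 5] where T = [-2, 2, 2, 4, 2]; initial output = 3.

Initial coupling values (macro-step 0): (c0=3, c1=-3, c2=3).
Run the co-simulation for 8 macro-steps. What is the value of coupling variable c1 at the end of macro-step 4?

c1 at macro-step 4 = 301/8

macro 1: S0 reads c2=3 → after 1×micro: 21/2; S1 reads c0=3 → after 2×micro: 3; S2 reads c1=-3 → after 1×micro: 2 ⇒ (c0=21/2, c1=3, c2=2)
macro 2: S0 reads c2=2 → after 1×micro: 79/4; S1 reads c0=21/2 → after 2×micro: 21/2; S2 reads c1=3 → after 1×micro: 4 ⇒ (c0=79/4, c1=21/2, c2=4)
macro 3: S0 reads c2=4 → after 1×micro: 301/8; S1 reads c0=79/4 → after 2×micro: 79/4; S2 reads c1=21/2 → after 1×micro: -2 ⇒ (c0=301/8, c1=79/4, c2=-2)
macro 4: S0 reads c2=-2 → after 1×micro: 839/16; S1 reads c0=301/8 → after 2×micro: 301/8; S2 reads c1=79/4 → after 1×micro: 2 ⇒ (c0=839/16, c1=301/8, c2=2)
macro 5: S0 reads c2=2 → after 1×micro: 2645/32; S1 reads c0=839/16 → after 2×micro: 839/16; S2 reads c1=301/8 → after 1×micro: 2 ⇒ (c0=2645/32, c1=839/16, c2=2)
macro 6: S0 reads c2=2 → after 1×micro: 8191/64; S1 reads c0=2645/32 → after 2×micro: 2645/32; S2 reads c1=839/16 → after 1×micro: 2 ⇒ (c0=8191/64, c1=2645/32, c2=2)
macro 7: S0 reads c2=2 → after 1×micro: 25085/128; S1 reads c0=8191/64 → after 2×micro: 8191/64; S2 reads c1=2645/32 → after 1×micro: 2 ⇒ (c0=25085/128, c1=8191/64, c2=2)
macro 8: S0 reads c2=2 → after 1×micro: 76279/256; S1 reads c0=25085/128 → after 2×micro: 25085/128; S2 reads c1=8191/64 → after 1×micro: 2 ⇒ (c0=76279/256, c1=25085/128, c2=2)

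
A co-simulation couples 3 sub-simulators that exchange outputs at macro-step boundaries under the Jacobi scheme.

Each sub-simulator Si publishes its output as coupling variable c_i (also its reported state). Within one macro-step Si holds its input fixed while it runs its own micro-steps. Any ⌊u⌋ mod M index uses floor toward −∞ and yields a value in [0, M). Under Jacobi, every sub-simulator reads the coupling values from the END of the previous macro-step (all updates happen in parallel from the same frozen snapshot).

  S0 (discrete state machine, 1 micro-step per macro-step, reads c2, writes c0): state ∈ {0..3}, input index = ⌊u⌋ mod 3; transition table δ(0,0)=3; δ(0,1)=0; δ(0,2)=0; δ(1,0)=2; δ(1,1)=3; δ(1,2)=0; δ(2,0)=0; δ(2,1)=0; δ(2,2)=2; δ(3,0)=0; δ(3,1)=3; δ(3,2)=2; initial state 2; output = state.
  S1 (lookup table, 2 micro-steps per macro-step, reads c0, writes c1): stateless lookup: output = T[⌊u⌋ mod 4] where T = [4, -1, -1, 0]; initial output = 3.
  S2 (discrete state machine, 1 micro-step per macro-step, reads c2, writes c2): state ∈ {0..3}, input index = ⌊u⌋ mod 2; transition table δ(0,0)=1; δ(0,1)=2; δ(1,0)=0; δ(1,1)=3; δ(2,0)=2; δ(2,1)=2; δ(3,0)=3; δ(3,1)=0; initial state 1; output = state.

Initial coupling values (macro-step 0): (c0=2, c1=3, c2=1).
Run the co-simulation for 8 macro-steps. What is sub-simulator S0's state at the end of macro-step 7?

S0 state at macro-step 7 = 0

macro 1: S0 reads c2=1 → after 1×micro: 0; S1 reads c0=2 → after 2×micro: -1; S2 reads c2=1 → after 1×micro: 3 ⇒ (c0=0, c1=-1, c2=3)
macro 2: S0 reads c2=3 → after 1×micro: 3; S1 reads c0=0 → after 2×micro: 4; S2 reads c2=3 → after 1×micro: 0 ⇒ (c0=3, c1=4, c2=0)
macro 3: S0 reads c2=0 → after 1×micro: 0; S1 reads c0=3 → after 2×micro: 0; S2 reads c2=0 → after 1×micro: 1 ⇒ (c0=0, c1=0, c2=1)
macro 4: S0 reads c2=1 → after 1×micro: 0; S1 reads c0=0 → after 2×micro: 4; S2 reads c2=1 → after 1×micro: 3 ⇒ (c0=0, c1=4, c2=3)
macro 5: S0 reads c2=3 → after 1×micro: 3; S1 reads c0=0 → after 2×micro: 4; S2 reads c2=3 → after 1×micro: 0 ⇒ (c0=3, c1=4, c2=0)
macro 6: S0 reads c2=0 → after 1×micro: 0; S1 reads c0=3 → after 2×micro: 0; S2 reads c2=0 → after 1×micro: 1 ⇒ (c0=0, c1=0, c2=1)
macro 7: S0 reads c2=1 → after 1×micro: 0; S1 reads c0=0 → after 2×micro: 4; S2 reads c2=1 → after 1×micro: 3 ⇒ (c0=0, c1=4, c2=3)
macro 8: S0 reads c2=3 → after 1×micro: 3; S1 reads c0=0 → after 2×micro: 4; S2 reads c2=3 → after 1×micro: 0 ⇒ (c0=3, c1=4, c2=0)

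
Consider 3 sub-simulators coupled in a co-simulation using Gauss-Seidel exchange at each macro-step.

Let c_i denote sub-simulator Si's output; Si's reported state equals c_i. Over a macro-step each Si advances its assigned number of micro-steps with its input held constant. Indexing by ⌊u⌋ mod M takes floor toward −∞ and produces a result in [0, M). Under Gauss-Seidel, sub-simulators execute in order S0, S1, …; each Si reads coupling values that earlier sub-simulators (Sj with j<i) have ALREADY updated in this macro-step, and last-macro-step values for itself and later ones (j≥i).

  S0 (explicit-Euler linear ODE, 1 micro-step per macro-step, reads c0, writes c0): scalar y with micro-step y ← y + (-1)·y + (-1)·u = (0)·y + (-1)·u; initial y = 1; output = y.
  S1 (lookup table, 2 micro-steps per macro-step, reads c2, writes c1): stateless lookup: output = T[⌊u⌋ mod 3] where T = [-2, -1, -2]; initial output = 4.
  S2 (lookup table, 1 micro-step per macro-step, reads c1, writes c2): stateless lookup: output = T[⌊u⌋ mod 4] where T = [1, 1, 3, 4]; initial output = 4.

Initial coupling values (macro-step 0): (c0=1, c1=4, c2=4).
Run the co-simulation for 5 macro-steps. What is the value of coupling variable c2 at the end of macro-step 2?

macro 1: S0 reads c0=1 → after 1×micro: -1; S1 reads c2=4 → after 2×micro: -1; S2 reads c1=-1 → after 1×micro: 4 ⇒ (c0=-1, c1=-1, c2=4)
macro 2: S0 reads c0=-1 → after 1×micro: 1; S1 reads c2=4 → after 2×micro: -1; S2 reads c1=-1 → after 1×micro: 4 ⇒ (c0=1, c1=-1, c2=4)
macro 3: S0 reads c0=1 → after 1×micro: -1; S1 reads c2=4 → after 2×micro: -1; S2 reads c1=-1 → after 1×micro: 4 ⇒ (c0=-1, c1=-1, c2=4)
macro 4: S0 reads c0=-1 → after 1×micro: 1; S1 reads c2=4 → after 2×micro: -1; S2 reads c1=-1 → after 1×micro: 4 ⇒ (c0=1, c1=-1, c2=4)
macro 5: S0 reads c0=1 → after 1×micro: -1; S1 reads c2=4 → after 2×micro: -1; S2 reads c1=-1 → after 1×micro: 4 ⇒ (c0=-1, c1=-1, c2=4)

c2 at macro-step 2 = 4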